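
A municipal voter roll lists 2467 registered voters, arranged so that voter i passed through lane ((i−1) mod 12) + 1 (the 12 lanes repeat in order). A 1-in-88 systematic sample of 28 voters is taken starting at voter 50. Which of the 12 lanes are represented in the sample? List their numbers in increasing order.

2, 6, 10

Consecutive selections differ by k = 88, so their lane numbers differ by 88 mod 12 = 4.
gcd(88, 12) = 4, so the sample visits 12/4 = 3 distinct residues mod 12.
Start 50 is lane 2; the lanes hit are 2, 6, 10.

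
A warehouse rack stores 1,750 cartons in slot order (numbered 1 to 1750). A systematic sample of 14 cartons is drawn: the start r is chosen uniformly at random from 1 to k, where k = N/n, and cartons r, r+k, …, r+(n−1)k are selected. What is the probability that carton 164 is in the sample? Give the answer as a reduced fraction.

k = 1750/14 = 125.
Carton 164 is selected iff r ≡ 164 (mod 125); exactly one such r in {1,…,125}.
Inclusion probability = 1/125.

1/125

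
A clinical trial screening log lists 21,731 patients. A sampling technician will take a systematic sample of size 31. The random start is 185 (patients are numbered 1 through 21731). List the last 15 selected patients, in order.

11401, 12102, 12803, 13504, 14205, 14906, 15607, 16308, 17009, 17710, 18411, 19112, 19813, 20514, 21215

k = N/n = 21731/31 = 701
17th selection = 185 + 16×701 = 11401
18th: 11401 + 701 = 12102
19th: 12102 + 701 = 12803
20th: 12803 + 701 = 13504
21st: 13504 + 701 = 14205
22nd: 14205 + 701 = 14906
23rd: 14906 + 701 = 15607
24th: 15607 + 701 = 16308
25th: 16308 + 701 = 17009
26th: 17009 + 701 = 17710
27th: 17710 + 701 = 18411
28th: 18411 + 701 = 19112
29th: 19112 + 701 = 19813
30th: 19813 + 701 = 20514
31st: 20514 + 701 = 21215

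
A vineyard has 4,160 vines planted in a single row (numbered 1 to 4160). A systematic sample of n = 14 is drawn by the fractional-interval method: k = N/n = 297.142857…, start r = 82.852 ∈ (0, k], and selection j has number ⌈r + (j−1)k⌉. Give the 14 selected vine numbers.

83, 380, 678, 975, 1272, 1569, 1866, 2163, 2460, 2758, 3055, 3352, 3649, 3946

j=1: r + 0k = 82.852 → ⌈·⌉ = 83
j=2: r + 1k = 379.994857… → ⌈·⌉ = 380
j=3: r + 2k = 677.137714… → ⌈·⌉ = 678
j=4: r + 3k = 974.280571… → ⌈·⌉ = 975
j=5: r + 4k = 1271.423428… → ⌈·⌉ = 1272
j=6: r + 5k = 1568.566285… → ⌈·⌉ = 1569
j=7: r + 6k = 1865.709142… → ⌈·⌉ = 1866
j=8: r + 7k = 2162.852 → ⌈·⌉ = 2163
j=9: r + 8k = 2459.994857… → ⌈·⌉ = 2460
j=10: r + 9k = 2757.137714… → ⌈·⌉ = 2758
j=11: r + 10k = 3054.280571… → ⌈·⌉ = 3055
j=12: r + 11k = 3351.423428… → ⌈·⌉ = 3352
j=13: r + 12k = 3648.566285… → ⌈·⌉ = 3649
j=14: r + 13k = 3945.709142… → ⌈·⌉ = 3946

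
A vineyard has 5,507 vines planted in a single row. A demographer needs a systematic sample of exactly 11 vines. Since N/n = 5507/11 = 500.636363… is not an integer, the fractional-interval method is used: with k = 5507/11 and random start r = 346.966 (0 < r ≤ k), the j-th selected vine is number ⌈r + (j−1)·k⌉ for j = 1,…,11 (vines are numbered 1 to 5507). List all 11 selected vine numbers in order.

347, 848, 1349, 1849, 2350, 2851, 3351, 3852, 4353, 4853, 5354

j=1: r + 0k = 346.966 → ⌈·⌉ = 347
j=2: r + 1k = 847.602363… → ⌈·⌉ = 848
j=3: r + 2k = 1348.238727… → ⌈·⌉ = 1349
j=4: r + 3k = 1848.875090… → ⌈·⌉ = 1849
j=5: r + 4k = 2349.511454… → ⌈·⌉ = 2350
j=6: r + 5k = 2850.147818… → ⌈·⌉ = 2851
j=7: r + 6k = 3350.784181… → ⌈·⌉ = 3351
j=8: r + 7k = 3851.420545… → ⌈·⌉ = 3852
j=9: r + 8k = 4352.056909… → ⌈·⌉ = 4353
j=10: r + 9k = 4852.693272… → ⌈·⌉ = 4853
j=11: r + 10k = 5353.329636… → ⌈·⌉ = 5354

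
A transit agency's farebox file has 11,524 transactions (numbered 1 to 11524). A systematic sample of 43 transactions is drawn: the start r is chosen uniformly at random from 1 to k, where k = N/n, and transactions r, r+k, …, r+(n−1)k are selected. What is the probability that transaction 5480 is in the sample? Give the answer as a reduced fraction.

1/268

k = 11524/43 = 268.
Transaction 5480 is selected iff r ≡ 5480 (mod 268); exactly one such r in {1,…,268}.
Inclusion probability = 1/268.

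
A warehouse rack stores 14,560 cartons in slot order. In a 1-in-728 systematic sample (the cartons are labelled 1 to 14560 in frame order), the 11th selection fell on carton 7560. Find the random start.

k = 728
r = 7560 − (11−1)×728 = 7560 − 7280 = 280

280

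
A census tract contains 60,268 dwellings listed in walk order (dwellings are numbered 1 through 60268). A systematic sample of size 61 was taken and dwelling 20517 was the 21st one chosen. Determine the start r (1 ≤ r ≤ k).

757

k = 60268/61 = 988
r = 20517 − (21−1)×988 = 20517 − 19760 = 757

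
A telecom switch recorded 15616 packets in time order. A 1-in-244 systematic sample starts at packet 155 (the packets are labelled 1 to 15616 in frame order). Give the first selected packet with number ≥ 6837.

k = 244
Steps past start: ⌈(6837 − 155)/244⌉ = ⌈6682/244⌉ = 28
Selected packet: 155 + 28×244 = 6987

6987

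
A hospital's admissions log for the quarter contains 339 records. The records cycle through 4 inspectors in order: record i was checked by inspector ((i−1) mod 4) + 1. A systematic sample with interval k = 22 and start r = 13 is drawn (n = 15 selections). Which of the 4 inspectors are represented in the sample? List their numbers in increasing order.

1, 3

Consecutive selections differ by k = 22, so their inspector numbers differ by 22 mod 4 = 2.
gcd(22, 4) = 2, so the sample visits 4/2 = 2 distinct residues mod 4.
Start 13 is inspector 1; the inspectors hit are 1, 3.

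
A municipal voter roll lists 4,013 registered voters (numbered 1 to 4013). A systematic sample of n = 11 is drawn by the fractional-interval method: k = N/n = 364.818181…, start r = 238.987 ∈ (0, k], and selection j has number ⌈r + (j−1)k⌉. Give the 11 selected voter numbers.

239, 604, 969, 1334, 1699, 2064, 2428, 2793, 3158, 3523, 3888

j=1: r + 0k = 238.987 → ⌈·⌉ = 239
j=2: r + 1k = 603.805181… → ⌈·⌉ = 604
j=3: r + 2k = 968.623363… → ⌈·⌉ = 969
j=4: r + 3k = 1333.441545… → ⌈·⌉ = 1334
j=5: r + 4k = 1698.259727… → ⌈·⌉ = 1699
j=6: r + 5k = 2063.077909… → ⌈·⌉ = 2064
j=7: r + 6k = 2427.896090… → ⌈·⌉ = 2428
j=8: r + 7k = 2792.714272… → ⌈·⌉ = 2793
j=9: r + 8k = 3157.532454… → ⌈·⌉ = 3158
j=10: r + 9k = 3522.350636… → ⌈·⌉ = 3523
j=11: r + 10k = 3887.168818… → ⌈·⌉ = 3888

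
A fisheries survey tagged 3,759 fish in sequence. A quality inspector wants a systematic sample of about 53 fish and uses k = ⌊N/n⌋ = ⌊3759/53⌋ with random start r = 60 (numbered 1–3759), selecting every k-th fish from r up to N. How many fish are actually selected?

53

k = ⌊3759/53⌋ = 70
Achieved size = ⌊(3759 − 60)/70⌋ + 1 = ⌊3699/70⌋ + 1 = 52 + 1 = 53
(last selection: 60 + 52×70 = 3700 ≤ 3759; next would be 3770 > 3759)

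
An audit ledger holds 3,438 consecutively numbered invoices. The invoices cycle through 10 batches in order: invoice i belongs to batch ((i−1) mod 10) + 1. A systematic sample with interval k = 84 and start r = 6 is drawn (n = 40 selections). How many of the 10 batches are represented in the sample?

Consecutive selections differ by k = 84, so their batch numbers differ by 84 mod 10 = 4.
gcd(84, 10) = 2, so the sample visits 10/2 = 5 distinct residues mod 10.
Start 6 is batch 6; the batches hit are 2, 4, 6, 8, 10.

5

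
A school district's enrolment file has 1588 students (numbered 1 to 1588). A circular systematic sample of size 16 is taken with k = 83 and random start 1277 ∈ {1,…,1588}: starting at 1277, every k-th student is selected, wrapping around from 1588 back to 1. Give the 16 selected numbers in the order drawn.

1277, 1360, 1443, 1526, 21, 104, 187, 270, 353, 436, 519, 602, 685, 768, 851, 934

Selection 1: 1277
Selection 2: 1277 + 83 = 1360
Selection 3: 1360 + 83 = 1443
Selection 4: 1443 + 83 = 1526
Selection 5: 1526 + 83 = 1609 → 1609 − 1588 = 21
Selection 6: 21 + 83 = 104
Selection 7: 104 + 83 = 187
Selection 8: 187 + 83 = 270
Selection 9: 270 + 83 = 353
Selection 10: 353 + 83 = 436
Selection 11: 436 + 83 = 519
Selection 12: 519 + 83 = 602
Selection 13: 602 + 83 = 685
Selection 14: 685 + 83 = 768
Selection 15: 768 + 83 = 851
Selection 16: 851 + 83 = 934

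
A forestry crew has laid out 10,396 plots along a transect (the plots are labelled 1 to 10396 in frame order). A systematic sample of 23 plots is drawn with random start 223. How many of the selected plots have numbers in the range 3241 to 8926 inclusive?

13

k = 10396/23 = 452
First selection ≥ 3241: 223 + ⌈(3241−223)/452⌉·452 = 223 + 7×452 = 3387
Last selection ≤ 8926: 223 + ⌊(8926−223)/452⌋·452 = 223 + 19×452 = 8811
Count = 19 − 7 + 1 = 13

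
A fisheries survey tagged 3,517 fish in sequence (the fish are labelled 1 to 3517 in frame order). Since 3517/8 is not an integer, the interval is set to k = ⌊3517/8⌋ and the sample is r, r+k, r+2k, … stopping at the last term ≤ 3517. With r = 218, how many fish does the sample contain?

k = ⌊3517/8⌋ = 439
Achieved size = ⌊(3517 − 218)/439⌋ + 1 = ⌊3299/439⌋ + 1 = 7 + 1 = 8
(last selection: 218 + 7×439 = 3291 ≤ 3517; next would be 3730 > 3517)

8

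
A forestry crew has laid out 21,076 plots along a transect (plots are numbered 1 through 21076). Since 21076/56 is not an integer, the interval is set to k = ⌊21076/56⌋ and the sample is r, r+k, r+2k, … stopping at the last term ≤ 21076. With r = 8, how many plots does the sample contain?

57

k = ⌊21076/56⌋ = 376
Achieved size = ⌊(21076 − 8)/376⌋ + 1 = ⌊21068/376⌋ + 1 = 56 + 1 = 57
(last selection: 8 + 56×376 = 21064 ≤ 21076; next would be 21440 > 21076)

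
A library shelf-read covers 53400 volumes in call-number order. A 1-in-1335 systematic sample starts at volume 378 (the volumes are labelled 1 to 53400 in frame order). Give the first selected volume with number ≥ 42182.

43098

k = 1335
Steps past start: ⌈(42182 − 378)/1335⌉ = ⌈41804/1335⌉ = 32
Selected volume: 378 + 32×1335 = 43098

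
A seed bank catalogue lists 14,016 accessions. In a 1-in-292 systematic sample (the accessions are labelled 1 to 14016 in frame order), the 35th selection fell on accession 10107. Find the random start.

179

k = 292
r = 10107 − (35−1)×292 = 10107 − 9928 = 179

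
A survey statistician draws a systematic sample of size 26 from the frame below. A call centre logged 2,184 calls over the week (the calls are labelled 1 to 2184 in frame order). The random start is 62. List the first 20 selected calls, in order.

62, 146, 230, 314, 398, 482, 566, 650, 734, 818, 902, 986, 1070, 1154, 1238, 1322, 1406, 1490, 1574, 1658

k = N/n = 2184/26 = 84
call 1: 62
call 2: 62 + 84 = 146
call 3: 146 + 84 = 230
call 4: 230 + 84 = 314
call 5: 314 + 84 = 398
call 6: 398 + 84 = 482
call 7: 482 + 84 = 566
call 8: 566 + 84 = 650
call 9: 650 + 84 = 734
call 10: 734 + 84 = 818
call 11: 818 + 84 = 902
call 12: 902 + 84 = 986
call 13: 986 + 84 = 1070
call 14: 1070 + 84 = 1154
call 15: 1154 + 84 = 1238
call 16: 1238 + 84 = 1322
call 17: 1322 + 84 = 1406
call 18: 1406 + 84 = 1490
call 19: 1490 + 84 = 1574
call 20: 1574 + 84 = 1658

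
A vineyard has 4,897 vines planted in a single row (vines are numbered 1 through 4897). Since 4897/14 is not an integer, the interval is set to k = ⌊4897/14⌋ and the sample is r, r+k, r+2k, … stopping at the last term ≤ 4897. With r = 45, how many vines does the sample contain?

k = ⌊4897/14⌋ = 349
Achieved size = ⌊(4897 − 45)/349⌋ + 1 = ⌊4852/349⌋ + 1 = 13 + 1 = 14
(last selection: 45 + 13×349 = 4582 ≤ 4897; next would be 4931 > 4897)

14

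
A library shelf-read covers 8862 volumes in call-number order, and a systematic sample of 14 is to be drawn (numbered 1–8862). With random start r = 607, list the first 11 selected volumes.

607, 1240, 1873, 2506, 3139, 3772, 4405, 5038, 5671, 6304, 6937

k = N/n = 8862/14 = 633
volume 1: 607
volume 2: 607 + 633 = 1240
volume 3: 1240 + 633 = 1873
volume 4: 1873 + 633 = 2506
volume 5: 2506 + 633 = 3139
volume 6: 3139 + 633 = 3772
volume 7: 3772 + 633 = 4405
volume 8: 4405 + 633 = 5038
volume 9: 5038 + 633 = 5671
volume 10: 5671 + 633 = 6304
volume 11: 6304 + 633 = 6937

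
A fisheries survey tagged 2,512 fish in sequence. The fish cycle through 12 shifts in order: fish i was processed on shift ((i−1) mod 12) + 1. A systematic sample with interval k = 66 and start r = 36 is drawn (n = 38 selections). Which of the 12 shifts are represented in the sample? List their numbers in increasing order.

Consecutive selections differ by k = 66, so their shift numbers differ by 66 mod 12 = 6.
gcd(66, 12) = 6, so the sample visits 12/6 = 2 distinct residues mod 12.
Start 36 is shift 12; the shifts hit are 6, 12.

6, 12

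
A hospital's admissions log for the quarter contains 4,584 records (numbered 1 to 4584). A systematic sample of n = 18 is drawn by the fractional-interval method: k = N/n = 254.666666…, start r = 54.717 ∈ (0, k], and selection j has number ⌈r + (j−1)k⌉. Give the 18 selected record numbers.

j=1: r + 0k = 54.717 → ⌈·⌉ = 55
j=2: r + 1k = 309.383666… → ⌈·⌉ = 310
j=3: r + 2k = 564.050333… → ⌈·⌉ = 565
j=4: r + 3k = 818.717 → ⌈·⌉ = 819
j=5: r + 4k = 1073.383666… → ⌈·⌉ = 1074
j=6: r + 5k = 1328.050333… → ⌈·⌉ = 1329
j=7: r + 6k = 1582.717 → ⌈·⌉ = 1583
j=8: r + 7k = 1837.383666… → ⌈·⌉ = 1838
j=9: r + 8k = 2092.050333… → ⌈·⌉ = 2093
j=10: r + 9k = 2346.717 → ⌈·⌉ = 2347
j=11: r + 10k = 2601.383666… → ⌈·⌉ = 2602
j=12: r + 11k = 2856.050333… → ⌈·⌉ = 2857
j=13: r + 12k = 3110.717 → ⌈·⌉ = 3111
j=14: r + 13k = 3365.383666… → ⌈·⌉ = 3366
j=15: r + 14k = 3620.050333… → ⌈·⌉ = 3621
j=16: r + 15k = 3874.717 → ⌈·⌉ = 3875
j=17: r + 16k = 4129.383666… → ⌈·⌉ = 4130
j=18: r + 17k = 4384.050333… → ⌈·⌉ = 4385

55, 310, 565, 819, 1074, 1329, 1583, 1838, 2093, 2347, 2602, 2857, 3111, 3366, 3621, 3875, 4130, 4385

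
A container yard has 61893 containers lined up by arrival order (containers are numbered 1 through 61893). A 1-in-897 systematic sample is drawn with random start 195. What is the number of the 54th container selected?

k = 897
54th selection = r + (54−1)·k = 195 + 53×897 = 195 + 47541 = 47736

47736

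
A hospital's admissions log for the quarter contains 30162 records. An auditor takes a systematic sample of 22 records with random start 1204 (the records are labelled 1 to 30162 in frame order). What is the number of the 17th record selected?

23140

k = 30162/22 = 1371
17th selection = r + (17−1)·k = 1204 + 16×1371 = 1204 + 21936 = 23140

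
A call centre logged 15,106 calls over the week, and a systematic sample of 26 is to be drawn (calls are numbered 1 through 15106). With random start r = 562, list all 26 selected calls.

562, 1143, 1724, 2305, 2886, 3467, 4048, 4629, 5210, 5791, 6372, 6953, 7534, 8115, 8696, 9277, 9858, 10439, 11020, 11601, 12182, 12763, 13344, 13925, 14506, 15087

k = N/n = 15106/26 = 581
call 1: 562
call 2: 562 + 581 = 1143
call 3: 1143 + 581 = 1724
call 4: 1724 + 581 = 2305
call 5: 2305 + 581 = 2886
call 6: 2886 + 581 = 3467
call 7: 3467 + 581 = 4048
call 8: 4048 + 581 = 4629
call 9: 4629 + 581 = 5210
call 10: 5210 + 581 = 5791
call 11: 5791 + 581 = 6372
call 12: 6372 + 581 = 6953
call 13: 6953 + 581 = 7534
call 14: 7534 + 581 = 8115
call 15: 8115 + 581 = 8696
call 16: 8696 + 581 = 9277
call 17: 9277 + 581 = 9858
call 18: 9858 + 581 = 10439
call 19: 10439 + 581 = 11020
call 20: 11020 + 581 = 11601
call 21: 11601 + 581 = 12182
call 22: 12182 + 581 = 12763
call 23: 12763 + 581 = 13344
call 24: 13344 + 581 = 13925
call 25: 13925 + 581 = 14506
call 26: 14506 + 581 = 15087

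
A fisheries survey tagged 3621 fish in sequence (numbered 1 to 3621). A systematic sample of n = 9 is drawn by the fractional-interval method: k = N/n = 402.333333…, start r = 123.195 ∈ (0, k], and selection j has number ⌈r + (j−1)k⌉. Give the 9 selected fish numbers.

124, 526, 928, 1331, 1733, 2135, 2538, 2940, 3342

j=1: r + 0k = 123.195 → ⌈·⌉ = 124
j=2: r + 1k = 525.528333… → ⌈·⌉ = 526
j=3: r + 2k = 927.861666… → ⌈·⌉ = 928
j=4: r + 3k = 1330.195 → ⌈·⌉ = 1331
j=5: r + 4k = 1732.528333… → ⌈·⌉ = 1733
j=6: r + 5k = 2134.861666… → ⌈·⌉ = 2135
j=7: r + 6k = 2537.195 → ⌈·⌉ = 2538
j=8: r + 7k = 2939.528333… → ⌈·⌉ = 2940
j=9: r + 8k = 3341.861666… → ⌈·⌉ = 3342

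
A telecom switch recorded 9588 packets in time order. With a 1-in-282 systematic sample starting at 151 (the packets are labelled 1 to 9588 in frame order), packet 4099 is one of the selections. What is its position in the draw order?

k = 282
position = (4099 − 151)/282 + 1 = 3948/282 + 1 = 14 + 1 = 15

15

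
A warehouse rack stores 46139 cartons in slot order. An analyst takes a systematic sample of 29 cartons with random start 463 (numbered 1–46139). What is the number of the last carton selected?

k = 46139/29 = 1591
29th selection = r + (29−1)·k = 463 + 28×1591 = 463 + 44548 = 45011

45011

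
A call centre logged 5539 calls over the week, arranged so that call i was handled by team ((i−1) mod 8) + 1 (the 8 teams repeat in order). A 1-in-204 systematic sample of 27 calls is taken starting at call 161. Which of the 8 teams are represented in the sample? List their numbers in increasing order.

Consecutive selections differ by k = 204, so their team numbers differ by 204 mod 8 = 4.
gcd(204, 8) = 4, so the sample visits 8/4 = 2 distinct residues mod 8.
Start 161 is team 1; the teams hit are 1, 5.

1, 5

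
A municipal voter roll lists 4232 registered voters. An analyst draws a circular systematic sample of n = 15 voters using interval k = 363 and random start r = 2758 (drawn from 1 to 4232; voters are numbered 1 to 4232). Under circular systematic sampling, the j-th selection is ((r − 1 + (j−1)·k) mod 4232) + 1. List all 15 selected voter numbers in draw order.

2758, 3121, 3484, 3847, 4210, 341, 704, 1067, 1430, 1793, 2156, 2519, 2882, 3245, 3608

Selection 1: 2758
Selection 2: 2758 + 363 = 3121
Selection 3: 3121 + 363 = 3484
Selection 4: 3484 + 363 = 3847
Selection 5: 3847 + 363 = 4210
Selection 6: 4210 + 363 = 4573 → 4573 − 4232 = 341
Selection 7: 341 + 363 = 704
Selection 8: 704 + 363 = 1067
Selection 9: 1067 + 363 = 1430
Selection 10: 1430 + 363 = 1793
Selection 11: 1793 + 363 = 2156
Selection 12: 2156 + 363 = 2519
Selection 13: 2519 + 363 = 2882
Selection 14: 2882 + 363 = 3245
Selection 15: 3245 + 363 = 3608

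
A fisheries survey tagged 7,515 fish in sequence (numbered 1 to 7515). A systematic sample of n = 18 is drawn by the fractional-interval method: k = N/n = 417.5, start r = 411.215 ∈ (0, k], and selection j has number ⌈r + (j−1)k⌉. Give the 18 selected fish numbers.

412, 829, 1247, 1664, 2082, 2499, 2917, 3334, 3752, 4169, 4587, 5004, 5422, 5839, 6257, 6674, 7092, 7509

j=1: r + 0k = 411.215 → ⌈·⌉ = 412
j=2: r + 1k = 828.715 → ⌈·⌉ = 829
j=3: r + 2k = 1246.215 → ⌈·⌉ = 1247
j=4: r + 3k = 1663.715 → ⌈·⌉ = 1664
j=5: r + 4k = 2081.215 → ⌈·⌉ = 2082
j=6: r + 5k = 2498.715 → ⌈·⌉ = 2499
j=7: r + 6k = 2916.215 → ⌈·⌉ = 2917
j=8: r + 7k = 3333.715 → ⌈·⌉ = 3334
j=9: r + 8k = 3751.215 → ⌈·⌉ = 3752
j=10: r + 9k = 4168.715 → ⌈·⌉ = 4169
j=11: r + 10k = 4586.215 → ⌈·⌉ = 4587
j=12: r + 11k = 5003.715 → ⌈·⌉ = 5004
j=13: r + 12k = 5421.215 → ⌈·⌉ = 5422
j=14: r + 13k = 5838.715 → ⌈·⌉ = 5839
j=15: r + 14k = 6256.215 → ⌈·⌉ = 6257
j=16: r + 15k = 6673.715 → ⌈·⌉ = 6674
j=17: r + 16k = 7091.215 → ⌈·⌉ = 7092
j=18: r + 17k = 7508.715 → ⌈·⌉ = 7509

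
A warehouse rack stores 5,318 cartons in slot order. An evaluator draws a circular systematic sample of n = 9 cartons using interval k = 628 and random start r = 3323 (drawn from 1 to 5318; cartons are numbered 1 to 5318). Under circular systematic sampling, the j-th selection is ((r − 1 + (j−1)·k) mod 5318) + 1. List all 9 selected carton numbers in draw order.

Selection 1: 3323
Selection 2: 3323 + 628 = 3951
Selection 3: 3951 + 628 = 4579
Selection 4: 4579 + 628 = 5207
Selection 5: 5207 + 628 = 5835 → 5835 − 5318 = 517
Selection 6: 517 + 628 = 1145
Selection 7: 1145 + 628 = 1773
Selection 8: 1773 + 628 = 2401
Selection 9: 2401 + 628 = 3029

3323, 3951, 4579, 5207, 517, 1145, 1773, 2401, 3029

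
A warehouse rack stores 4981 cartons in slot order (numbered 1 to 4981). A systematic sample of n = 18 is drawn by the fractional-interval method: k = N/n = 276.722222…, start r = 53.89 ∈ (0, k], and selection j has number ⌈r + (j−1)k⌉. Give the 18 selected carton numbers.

j=1: r + 0k = 53.89 → ⌈·⌉ = 54
j=2: r + 1k = 330.612222… → ⌈·⌉ = 331
j=3: r + 2k = 607.334444… → ⌈·⌉ = 608
j=4: r + 3k = 884.056666… → ⌈·⌉ = 885
j=5: r + 4k = 1160.778888… → ⌈·⌉ = 1161
j=6: r + 5k = 1437.501111… → ⌈·⌉ = 1438
j=7: r + 6k = 1714.223333… → ⌈·⌉ = 1715
j=8: r + 7k = 1990.945555… → ⌈·⌉ = 1991
j=9: r + 8k = 2267.667777… → ⌈·⌉ = 2268
j=10: r + 9k = 2544.39 → ⌈·⌉ = 2545
j=11: r + 10k = 2821.112222… → ⌈·⌉ = 2822
j=12: r + 11k = 3097.834444… → ⌈·⌉ = 3098
j=13: r + 12k = 3374.556666… → ⌈·⌉ = 3375
j=14: r + 13k = 3651.278888… → ⌈·⌉ = 3652
j=15: r + 14k = 3928.001111… → ⌈·⌉ = 3929
j=16: r + 15k = 4204.723333… → ⌈·⌉ = 4205
j=17: r + 16k = 4481.445555… → ⌈·⌉ = 4482
j=18: r + 17k = 4758.167777… → ⌈·⌉ = 4759

54, 331, 608, 885, 1161, 1438, 1715, 1991, 2268, 2545, 2822, 3098, 3375, 3652, 3929, 4205, 4482, 4759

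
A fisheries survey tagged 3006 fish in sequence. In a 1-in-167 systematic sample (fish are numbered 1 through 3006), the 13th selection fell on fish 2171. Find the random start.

167

k = 167
r = 2171 − (13−1)×167 = 2171 − 2004 = 167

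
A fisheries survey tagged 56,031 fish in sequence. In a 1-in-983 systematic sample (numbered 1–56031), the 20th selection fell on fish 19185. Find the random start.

k = 983
r = 19185 − (20−1)×983 = 19185 − 18677 = 508

508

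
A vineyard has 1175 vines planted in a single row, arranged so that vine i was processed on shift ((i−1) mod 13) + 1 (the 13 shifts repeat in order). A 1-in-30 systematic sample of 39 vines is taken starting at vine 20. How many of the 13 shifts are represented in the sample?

13

Consecutive selections differ by k = 30, so their shift numbers differ by 30 mod 13 = 4.
gcd(30, 13) = 1, so the sample visits 13/1 = 13 distinct residues mod 13.
Start 20 is shift 7; the shifts hit are 1, 2, 3, 4, 5, 6, 7, 8, 9, 10, 11, 12, 13.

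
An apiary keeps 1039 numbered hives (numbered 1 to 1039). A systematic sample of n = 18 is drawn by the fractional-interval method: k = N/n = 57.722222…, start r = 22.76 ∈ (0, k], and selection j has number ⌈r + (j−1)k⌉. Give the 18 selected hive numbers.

j=1: r + 0k = 22.76 → ⌈·⌉ = 23
j=2: r + 1k = 80.482222… → ⌈·⌉ = 81
j=3: r + 2k = 138.204444… → ⌈·⌉ = 139
j=4: r + 3k = 195.926666… → ⌈·⌉ = 196
j=5: r + 4k = 253.648888… → ⌈·⌉ = 254
j=6: r + 5k = 311.371111… → ⌈·⌉ = 312
j=7: r + 6k = 369.093333… → ⌈·⌉ = 370
j=8: r + 7k = 426.815555… → ⌈·⌉ = 427
j=9: r + 8k = 484.537777… → ⌈·⌉ = 485
j=10: r + 9k = 542.26 → ⌈·⌉ = 543
j=11: r + 10k = 599.982222… → ⌈·⌉ = 600
j=12: r + 11k = 657.704444… → ⌈·⌉ = 658
j=13: r + 12k = 715.426666… → ⌈·⌉ = 716
j=14: r + 13k = 773.148888… → ⌈·⌉ = 774
j=15: r + 14k = 830.871111… → ⌈·⌉ = 831
j=16: r + 15k = 888.593333… → ⌈·⌉ = 889
j=17: r + 16k = 946.315555… → ⌈·⌉ = 947
j=18: r + 17k = 1004.037777… → ⌈·⌉ = 1005

23, 81, 139, 196, 254, 312, 370, 427, 485, 543, 600, 658, 716, 774, 831, 889, 947, 1005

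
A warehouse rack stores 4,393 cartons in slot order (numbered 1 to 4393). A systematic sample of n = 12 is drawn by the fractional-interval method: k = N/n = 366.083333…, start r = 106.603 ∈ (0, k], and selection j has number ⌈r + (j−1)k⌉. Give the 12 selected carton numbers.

107, 473, 839, 1205, 1571, 1938, 2304, 2670, 3036, 3402, 3768, 4134

j=1: r + 0k = 106.603 → ⌈·⌉ = 107
j=2: r + 1k = 472.686333… → ⌈·⌉ = 473
j=3: r + 2k = 838.769666… → ⌈·⌉ = 839
j=4: r + 3k = 1204.853 → ⌈·⌉ = 1205
j=5: r + 4k = 1570.936333… → ⌈·⌉ = 1571
j=6: r + 5k = 1937.019666… → ⌈·⌉ = 1938
j=7: r + 6k = 2303.103 → ⌈·⌉ = 2304
j=8: r + 7k = 2669.186333… → ⌈·⌉ = 2670
j=9: r + 8k = 3035.269666… → ⌈·⌉ = 3036
j=10: r + 9k = 3401.353 → ⌈·⌉ = 3402
j=11: r + 10k = 3767.436333… → ⌈·⌉ = 3768
j=12: r + 11k = 4133.519666… → ⌈·⌉ = 4134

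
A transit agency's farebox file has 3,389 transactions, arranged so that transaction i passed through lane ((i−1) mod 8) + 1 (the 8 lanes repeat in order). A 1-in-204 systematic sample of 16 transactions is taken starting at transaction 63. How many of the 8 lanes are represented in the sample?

Consecutive selections differ by k = 204, so their lane numbers differ by 204 mod 8 = 4.
gcd(204, 8) = 4, so the sample visits 8/4 = 2 distinct residues mod 8.
Start 63 is lane 7; the lanes hit are 3, 7.

2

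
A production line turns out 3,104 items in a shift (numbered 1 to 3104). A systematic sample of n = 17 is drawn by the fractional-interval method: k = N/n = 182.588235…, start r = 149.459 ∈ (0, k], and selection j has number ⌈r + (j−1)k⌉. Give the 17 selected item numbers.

150, 333, 515, 698, 880, 1063, 1245, 1428, 1611, 1793, 1976, 2158, 2341, 2524, 2706, 2889, 3071

j=1: r + 0k = 149.459 → ⌈·⌉ = 150
j=2: r + 1k = 332.047235… → ⌈·⌉ = 333
j=3: r + 2k = 514.635470… → ⌈·⌉ = 515
j=4: r + 3k = 697.223705… → ⌈·⌉ = 698
j=5: r + 4k = 879.811941… → ⌈·⌉ = 880
j=6: r + 5k = 1062.400176… → ⌈·⌉ = 1063
j=7: r + 6k = 1244.988411… → ⌈·⌉ = 1245
j=8: r + 7k = 1427.576647… → ⌈·⌉ = 1428
j=9: r + 8k = 1610.164882… → ⌈·⌉ = 1611
j=10: r + 9k = 1792.753117… → ⌈·⌉ = 1793
j=11: r + 10k = 1975.341352… → ⌈·⌉ = 1976
j=12: r + 11k = 2157.929588… → ⌈·⌉ = 2158
j=13: r + 12k = 2340.517823… → ⌈·⌉ = 2341
j=14: r + 13k = 2523.106058… → ⌈·⌉ = 2524
j=15: r + 14k = 2705.694294… → ⌈·⌉ = 2706
j=16: r + 15k = 2888.282529… → ⌈·⌉ = 2889
j=17: r + 16k = 3070.870764… → ⌈·⌉ = 3071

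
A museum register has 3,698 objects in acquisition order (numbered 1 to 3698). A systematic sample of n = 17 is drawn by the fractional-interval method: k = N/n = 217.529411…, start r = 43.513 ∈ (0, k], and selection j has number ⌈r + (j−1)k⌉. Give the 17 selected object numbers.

44, 262, 479, 697, 914, 1132, 1349, 1567, 1784, 2002, 2219, 2437, 2654, 2872, 3089, 3307, 3524

j=1: r + 0k = 43.513 → ⌈·⌉ = 44
j=2: r + 1k = 261.042411… → ⌈·⌉ = 262
j=3: r + 2k = 478.571823… → ⌈·⌉ = 479
j=4: r + 3k = 696.101235… → ⌈·⌉ = 697
j=5: r + 4k = 913.630647… → ⌈·⌉ = 914
j=6: r + 5k = 1131.160058… → ⌈·⌉ = 1132
j=7: r + 6k = 1348.689470… → ⌈·⌉ = 1349
j=8: r + 7k = 1566.218882… → ⌈·⌉ = 1567
j=9: r + 8k = 1783.748294… → ⌈·⌉ = 1784
j=10: r + 9k = 2001.277705… → ⌈·⌉ = 2002
j=11: r + 10k = 2218.807117… → ⌈·⌉ = 2219
j=12: r + 11k = 2436.336529… → ⌈·⌉ = 2437
j=13: r + 12k = 2653.865941… → ⌈·⌉ = 2654
j=14: r + 13k = 2871.395352… → ⌈·⌉ = 2872
j=15: r + 14k = 3088.924764… → ⌈·⌉ = 3089
j=16: r + 15k = 3306.454176… → ⌈·⌉ = 3307
j=17: r + 16k = 3523.983588… → ⌈·⌉ = 3524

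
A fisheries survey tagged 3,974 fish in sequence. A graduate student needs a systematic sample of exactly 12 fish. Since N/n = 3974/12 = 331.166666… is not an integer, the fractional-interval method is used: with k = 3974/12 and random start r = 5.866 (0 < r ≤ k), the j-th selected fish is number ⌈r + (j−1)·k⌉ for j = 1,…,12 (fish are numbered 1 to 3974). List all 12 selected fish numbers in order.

j=1: r + 0k = 5.866 → ⌈·⌉ = 6
j=2: r + 1k = 337.032666… → ⌈·⌉ = 338
j=3: r + 2k = 668.199333… → ⌈·⌉ = 669
j=4: r + 3k = 999.366 → ⌈·⌉ = 1000
j=5: r + 4k = 1330.532666… → ⌈·⌉ = 1331
j=6: r + 5k = 1661.699333… → ⌈·⌉ = 1662
j=7: r + 6k = 1992.866 → ⌈·⌉ = 1993
j=8: r + 7k = 2324.032666… → ⌈·⌉ = 2325
j=9: r + 8k = 2655.199333… → ⌈·⌉ = 2656
j=10: r + 9k = 2986.366 → ⌈·⌉ = 2987
j=11: r + 10k = 3317.532666… → ⌈·⌉ = 3318
j=12: r + 11k = 3648.699333… → ⌈·⌉ = 3649

6, 338, 669, 1000, 1331, 1662, 1993, 2325, 2656, 2987, 3318, 3649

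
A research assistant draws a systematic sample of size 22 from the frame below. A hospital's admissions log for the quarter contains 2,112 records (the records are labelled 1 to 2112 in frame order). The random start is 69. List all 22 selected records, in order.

69, 165, 261, 357, 453, 549, 645, 741, 837, 933, 1029, 1125, 1221, 1317, 1413, 1509, 1605, 1701, 1797, 1893, 1989, 2085

k = N/n = 2112/22 = 96
record 1: 69
record 2: 69 + 96 = 165
record 3: 165 + 96 = 261
record 4: 261 + 96 = 357
record 5: 357 + 96 = 453
record 6: 453 + 96 = 549
record 7: 549 + 96 = 645
record 8: 645 + 96 = 741
record 9: 741 + 96 = 837
record 10: 837 + 96 = 933
record 11: 933 + 96 = 1029
record 12: 1029 + 96 = 1125
record 13: 1125 + 96 = 1221
record 14: 1221 + 96 = 1317
record 15: 1317 + 96 = 1413
record 16: 1413 + 96 = 1509
record 17: 1509 + 96 = 1605
record 18: 1605 + 96 = 1701
record 19: 1701 + 96 = 1797
record 20: 1797 + 96 = 1893
record 21: 1893 + 96 = 1989
record 22: 1989 + 96 = 2085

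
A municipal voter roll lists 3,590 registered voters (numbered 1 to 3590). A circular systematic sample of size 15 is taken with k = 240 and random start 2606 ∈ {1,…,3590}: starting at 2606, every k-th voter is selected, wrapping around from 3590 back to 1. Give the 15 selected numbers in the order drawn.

Selection 1: 2606
Selection 2: 2606 + 240 = 2846
Selection 3: 2846 + 240 = 3086
Selection 4: 3086 + 240 = 3326
Selection 5: 3326 + 240 = 3566
Selection 6: 3566 + 240 = 3806 → 3806 − 3590 = 216
Selection 7: 216 + 240 = 456
Selection 8: 456 + 240 = 696
Selection 9: 696 + 240 = 936
Selection 10: 936 + 240 = 1176
Selection 11: 1176 + 240 = 1416
Selection 12: 1416 + 240 = 1656
Selection 13: 1656 + 240 = 1896
Selection 14: 1896 + 240 = 2136
Selection 15: 2136 + 240 = 2376

2606, 2846, 3086, 3326, 3566, 216, 456, 696, 936, 1176, 1416, 1656, 1896, 2136, 2376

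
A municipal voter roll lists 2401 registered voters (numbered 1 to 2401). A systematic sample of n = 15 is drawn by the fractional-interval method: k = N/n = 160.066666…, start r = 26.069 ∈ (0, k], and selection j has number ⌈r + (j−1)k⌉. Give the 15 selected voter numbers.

j=1: r + 0k = 26.069 → ⌈·⌉ = 27
j=2: r + 1k = 186.135666… → ⌈·⌉ = 187
j=3: r + 2k = 346.202333… → ⌈·⌉ = 347
j=4: r + 3k = 506.269 → ⌈·⌉ = 507
j=5: r + 4k = 666.335666… → ⌈·⌉ = 667
j=6: r + 5k = 826.402333… → ⌈·⌉ = 827
j=7: r + 6k = 986.469 → ⌈·⌉ = 987
j=8: r + 7k = 1146.535666… → ⌈·⌉ = 1147
j=9: r + 8k = 1306.602333… → ⌈·⌉ = 1307
j=10: r + 9k = 1466.669 → ⌈·⌉ = 1467
j=11: r + 10k = 1626.735666… → ⌈·⌉ = 1627
j=12: r + 11k = 1786.802333… → ⌈·⌉ = 1787
j=13: r + 12k = 1946.869 → ⌈·⌉ = 1947
j=14: r + 13k = 2106.935666… → ⌈·⌉ = 2107
j=15: r + 14k = 2267.002333… → ⌈·⌉ = 2268

27, 187, 347, 507, 667, 827, 987, 1147, 1307, 1467, 1627, 1787, 1947, 2107, 2268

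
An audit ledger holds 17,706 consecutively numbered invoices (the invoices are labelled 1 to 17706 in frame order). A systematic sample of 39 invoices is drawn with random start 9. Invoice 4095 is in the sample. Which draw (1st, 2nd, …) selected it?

k = 17706/39 = 454
position = (4095 − 9)/454 + 1 = 4086/454 + 1 = 9 + 1 = 10

10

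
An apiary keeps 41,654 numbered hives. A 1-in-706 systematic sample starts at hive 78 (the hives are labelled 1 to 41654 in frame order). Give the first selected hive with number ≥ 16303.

k = 706
Steps past start: ⌈(16303 − 78)/706⌉ = ⌈16225/706⌉ = 23
Selected hive: 78 + 23×706 = 16316

16316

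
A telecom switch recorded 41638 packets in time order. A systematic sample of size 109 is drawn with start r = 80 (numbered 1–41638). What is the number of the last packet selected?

41336

k = 41638/109 = 382
109th selection = r + (109−1)·k = 80 + 108×382 = 80 + 41256 = 41336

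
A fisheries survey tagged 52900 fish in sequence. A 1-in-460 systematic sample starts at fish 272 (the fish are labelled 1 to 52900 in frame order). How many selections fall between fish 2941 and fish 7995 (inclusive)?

k = 460
First selection ≥ 2941: 272 + ⌈(2941−272)/460⌉·460 = 272 + 6×460 = 3032
Last selection ≤ 7995: 272 + ⌊(7995−272)/460⌋·460 = 272 + 16×460 = 7632
Count = 16 − 6 + 1 = 11

11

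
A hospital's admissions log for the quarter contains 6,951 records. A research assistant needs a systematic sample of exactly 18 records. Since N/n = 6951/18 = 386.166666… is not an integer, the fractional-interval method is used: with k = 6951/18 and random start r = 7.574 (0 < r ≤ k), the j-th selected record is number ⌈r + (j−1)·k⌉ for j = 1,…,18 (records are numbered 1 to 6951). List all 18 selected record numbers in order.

8, 394, 780, 1167, 1553, 1939, 2325, 2711, 3097, 3484, 3870, 4256, 4642, 5028, 5414, 5801, 6187, 6573

j=1: r + 0k = 7.574 → ⌈·⌉ = 8
j=2: r + 1k = 393.740666… → ⌈·⌉ = 394
j=3: r + 2k = 779.907333… → ⌈·⌉ = 780
j=4: r + 3k = 1166.074 → ⌈·⌉ = 1167
j=5: r + 4k = 1552.240666… → ⌈·⌉ = 1553
j=6: r + 5k = 1938.407333… → ⌈·⌉ = 1939
j=7: r + 6k = 2324.574 → ⌈·⌉ = 2325
j=8: r + 7k = 2710.740666… → ⌈·⌉ = 2711
j=9: r + 8k = 3096.907333… → ⌈·⌉ = 3097
j=10: r + 9k = 3483.074 → ⌈·⌉ = 3484
j=11: r + 10k = 3869.240666… → ⌈·⌉ = 3870
j=12: r + 11k = 4255.407333… → ⌈·⌉ = 4256
j=13: r + 12k = 4641.574 → ⌈·⌉ = 4642
j=14: r + 13k = 5027.740666… → ⌈·⌉ = 5028
j=15: r + 14k = 5413.907333… → ⌈·⌉ = 5414
j=16: r + 15k = 5800.074 → ⌈·⌉ = 5801
j=17: r + 16k = 6186.240666… → ⌈·⌉ = 6187
j=18: r + 17k = 6572.407333… → ⌈·⌉ = 6573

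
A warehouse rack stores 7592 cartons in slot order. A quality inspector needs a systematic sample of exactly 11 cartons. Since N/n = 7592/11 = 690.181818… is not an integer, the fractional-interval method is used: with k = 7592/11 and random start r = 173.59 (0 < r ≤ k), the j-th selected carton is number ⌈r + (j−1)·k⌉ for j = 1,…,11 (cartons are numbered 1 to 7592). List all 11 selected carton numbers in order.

174, 864, 1554, 2245, 2935, 3625, 4315, 5005, 5696, 6386, 7076

j=1: r + 0k = 173.59 → ⌈·⌉ = 174
j=2: r + 1k = 863.771818… → ⌈·⌉ = 864
j=3: r + 2k = 1553.953636… → ⌈·⌉ = 1554
j=4: r + 3k = 2244.135454… → ⌈·⌉ = 2245
j=5: r + 4k = 2934.317272… → ⌈·⌉ = 2935
j=6: r + 5k = 3624.499090… → ⌈·⌉ = 3625
j=7: r + 6k = 4314.680909… → ⌈·⌉ = 4315
j=8: r + 7k = 5004.862727… → ⌈·⌉ = 5005
j=9: r + 8k = 5695.044545… → ⌈·⌉ = 5696
j=10: r + 9k = 6385.226363… → ⌈·⌉ = 6386
j=11: r + 10k = 7075.408181… → ⌈·⌉ = 7076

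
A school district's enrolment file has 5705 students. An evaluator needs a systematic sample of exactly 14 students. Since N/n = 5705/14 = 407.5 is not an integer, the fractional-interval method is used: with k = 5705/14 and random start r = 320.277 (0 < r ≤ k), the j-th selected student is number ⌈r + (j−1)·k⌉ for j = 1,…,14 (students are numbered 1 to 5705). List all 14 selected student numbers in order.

j=1: r + 0k = 320.277 → ⌈·⌉ = 321
j=2: r + 1k = 727.777 → ⌈·⌉ = 728
j=3: r + 2k = 1135.277 → ⌈·⌉ = 1136
j=4: r + 3k = 1542.777 → ⌈·⌉ = 1543
j=5: r + 4k = 1950.277 → ⌈·⌉ = 1951
j=6: r + 5k = 2357.777 → ⌈·⌉ = 2358
j=7: r + 6k = 2765.277 → ⌈·⌉ = 2766
j=8: r + 7k = 3172.777 → ⌈·⌉ = 3173
j=9: r + 8k = 3580.277 → ⌈·⌉ = 3581
j=10: r + 9k = 3987.777 → ⌈·⌉ = 3988
j=11: r + 10k = 4395.277 → ⌈·⌉ = 4396
j=12: r + 11k = 4802.777 → ⌈·⌉ = 4803
j=13: r + 12k = 5210.277 → ⌈·⌉ = 5211
j=14: r + 13k = 5617.777 → ⌈·⌉ = 5618

321, 728, 1136, 1543, 1951, 2358, 2766, 3173, 3581, 3988, 4396, 4803, 5211, 5618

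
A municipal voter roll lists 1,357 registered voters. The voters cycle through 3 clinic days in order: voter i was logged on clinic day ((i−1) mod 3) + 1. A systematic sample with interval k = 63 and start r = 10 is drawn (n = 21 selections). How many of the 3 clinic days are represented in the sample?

1

Consecutive selections differ by k = 63, so their clinic day numbers differ by 63 mod 3 = 0.
gcd(63, 3) = 3, so the sample visits 3/3 = 1 distinct residues mod 3.
Start 10 is clinic day 1; the clinic days hit are 1.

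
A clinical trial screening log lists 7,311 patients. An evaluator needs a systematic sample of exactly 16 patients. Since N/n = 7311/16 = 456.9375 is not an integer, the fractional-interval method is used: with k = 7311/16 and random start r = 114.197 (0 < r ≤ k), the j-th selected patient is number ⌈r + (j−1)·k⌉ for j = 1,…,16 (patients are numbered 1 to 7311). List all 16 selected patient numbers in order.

115, 572, 1029, 1486, 1942, 2399, 2856, 3313, 3770, 4227, 4684, 5141, 5598, 6055, 6512, 6969

j=1: r + 0k = 114.197 → ⌈·⌉ = 115
j=2: r + 1k = 571.1345 → ⌈·⌉ = 572
j=3: r + 2k = 1028.072 → ⌈·⌉ = 1029
j=4: r + 3k = 1485.0095 → ⌈·⌉ = 1486
j=5: r + 4k = 1941.947 → ⌈·⌉ = 1942
j=6: r + 5k = 2398.8845 → ⌈·⌉ = 2399
j=7: r + 6k = 2855.822 → ⌈·⌉ = 2856
j=8: r + 7k = 3312.7595 → ⌈·⌉ = 3313
j=9: r + 8k = 3769.697 → ⌈·⌉ = 3770
j=10: r + 9k = 4226.6345 → ⌈·⌉ = 4227
j=11: r + 10k = 4683.572 → ⌈·⌉ = 4684
j=12: r + 11k = 5140.5095 → ⌈·⌉ = 5141
j=13: r + 12k = 5597.447 → ⌈·⌉ = 5598
j=14: r + 13k = 6054.3845 → ⌈·⌉ = 6055
j=15: r + 14k = 6511.322 → ⌈·⌉ = 6512
j=16: r + 15k = 6968.2595 → ⌈·⌉ = 6969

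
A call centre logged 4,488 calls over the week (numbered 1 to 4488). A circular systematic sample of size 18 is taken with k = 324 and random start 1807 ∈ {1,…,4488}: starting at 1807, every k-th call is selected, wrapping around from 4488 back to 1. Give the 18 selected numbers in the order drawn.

1807, 2131, 2455, 2779, 3103, 3427, 3751, 4075, 4399, 235, 559, 883, 1207, 1531, 1855, 2179, 2503, 2827

Selection 1: 1807
Selection 2: 1807 + 324 = 2131
Selection 3: 2131 + 324 = 2455
Selection 4: 2455 + 324 = 2779
Selection 5: 2779 + 324 = 3103
Selection 6: 3103 + 324 = 3427
Selection 7: 3427 + 324 = 3751
Selection 8: 3751 + 324 = 4075
Selection 9: 4075 + 324 = 4399
Selection 10: 4399 + 324 = 4723 → 4723 − 4488 = 235
Selection 11: 235 + 324 = 559
Selection 12: 559 + 324 = 883
Selection 13: 883 + 324 = 1207
Selection 14: 1207 + 324 = 1531
Selection 15: 1531 + 324 = 1855
Selection 16: 1855 + 324 = 2179
Selection 17: 2179 + 324 = 2503
Selection 18: 2503 + 324 = 2827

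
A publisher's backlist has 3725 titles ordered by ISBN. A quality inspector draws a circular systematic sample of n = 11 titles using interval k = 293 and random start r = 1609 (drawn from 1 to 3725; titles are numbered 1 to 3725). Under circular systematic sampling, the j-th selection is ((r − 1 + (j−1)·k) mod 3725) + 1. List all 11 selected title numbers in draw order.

Selection 1: 1609
Selection 2: 1609 + 293 = 1902
Selection 3: 1902 + 293 = 2195
Selection 4: 2195 + 293 = 2488
Selection 5: 2488 + 293 = 2781
Selection 6: 2781 + 293 = 3074
Selection 7: 3074 + 293 = 3367
Selection 8: 3367 + 293 = 3660
Selection 9: 3660 + 293 = 3953 → 3953 − 3725 = 228
Selection 10: 228 + 293 = 521
Selection 11: 521 + 293 = 814

1609, 1902, 2195, 2488, 2781, 3074, 3367, 3660, 228, 521, 814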